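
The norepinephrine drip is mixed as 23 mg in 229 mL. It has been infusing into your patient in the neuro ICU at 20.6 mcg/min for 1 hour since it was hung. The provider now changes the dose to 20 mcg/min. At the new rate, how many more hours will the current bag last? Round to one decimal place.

18.1 hours

Initial rate:
20.6 mcg/min × 60 min/hr = 1236 mcg/hr
Concentration = 23 mg ÷ 229 mL = 0.1004367 mg/mL = 100.4367 mcg/mL
Rate = 1236 mcg/hr ÷ 100.4367 mcg/mL = 12.30626 mL/hr
Volume infused so far = 12.30626 mL/hr × 1 hr = 12.30626 mL
Volume remaining = 229 − 12.30626 = 216.6937 mL
New rate:
20 mcg/min × 60 min/hr = 1200 mcg/hr
Rate = 1200 mcg/hr ÷ 100.4367 mcg/mL = 11.94783 mL/hr
Time remaining = 216.6937 mL ÷ 11.94783 mL/hr = 18.13667 hr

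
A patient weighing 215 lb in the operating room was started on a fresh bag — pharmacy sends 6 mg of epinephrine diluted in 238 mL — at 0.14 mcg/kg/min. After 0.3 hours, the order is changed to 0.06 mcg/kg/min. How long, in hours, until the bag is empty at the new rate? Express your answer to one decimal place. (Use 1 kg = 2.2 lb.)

16.4 hours

Initial rate:
Weight = 215 lb ÷ 2.2 lb/kg = 97.72727 kg
Dose = 0.14 mcg/kg/min × 97.72727 kg = 13.68182 mcg/min
13.68182 mcg/min × 60 min/hr = 820.9091 mcg/hr
Concentration = 6 mg ÷ 238 mL = 0.02521008 mg/mL = 25.21008 mcg/mL
Rate = 820.9091 mcg/hr ÷ 25.21008 mcg/mL = 32.56273 mL/hr
Volume infused so far = 32.56273 mL/hr × 0.3 hr = 9.768818 mL
Volume remaining = 238 − 9.768818 = 228.2312 mL
New rate:
Dose = 0.06 mcg/kg/min × 97.72727 kg = 5.863636 mcg/min
5.863636 mcg/min × 60 min/hr = 351.8182 mcg/hr
Rate = 351.8182 mcg/hr ÷ 25.21008 mcg/mL = 13.95545 mL/hr
Time remaining = 228.2312 mL ÷ 13.95545 mL/hr = 16.35426 hr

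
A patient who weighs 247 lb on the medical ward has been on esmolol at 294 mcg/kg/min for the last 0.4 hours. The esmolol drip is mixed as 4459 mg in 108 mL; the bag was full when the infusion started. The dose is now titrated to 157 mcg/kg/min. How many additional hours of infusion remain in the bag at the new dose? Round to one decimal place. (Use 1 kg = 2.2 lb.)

Initial rate:
Weight = 247 lb ÷ 2.2 lb/kg = 112.2727 kg
Dose = 294 mcg/kg/min × 112.2727 kg = 33008.18 mcg/min
33008.18 mcg/min × 60 min/hr = 1980491 mcg/hr
Concentration = 4459 mg ÷ 108 mL = 41.28704 mg/mL = 41287.04 mcg/mL
Rate = 1980491 mcg/hr ÷ 41287.04 mcg/mL = 47.96883 mL/hr
Volume infused so far = 47.96883 mL/hr × 0.4 hr = 19.18753 mL
Volume remaining = 108 − 19.18753 = 88.81247 mL
New rate:
Dose = 157 mcg/kg/min × 112.2727 kg = 17626.82 mcg/min
17626.82 mcg/min × 60 min/hr = 1057609 mcg/hr
Rate = 1057609 mcg/hr ÷ 41287.04 mcg/mL = 25.61601 mL/hr
Time remaining = 88.81247 mL ÷ 25.61601 mL/hr = 3.467069 hr

3.5 hours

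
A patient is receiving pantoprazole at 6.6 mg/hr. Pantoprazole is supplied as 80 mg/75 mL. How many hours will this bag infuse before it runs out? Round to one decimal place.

Concentration = 80 mg ÷ 75 mL = 1.066667 mg/mL
Rate = 6.6 mg/hr ÷ 1.066667 mg/mL = 6.1875 mL/hr
Duration = 75 mL ÷ 6.1875 mL/hr = 12.12121 hr

12.1 hours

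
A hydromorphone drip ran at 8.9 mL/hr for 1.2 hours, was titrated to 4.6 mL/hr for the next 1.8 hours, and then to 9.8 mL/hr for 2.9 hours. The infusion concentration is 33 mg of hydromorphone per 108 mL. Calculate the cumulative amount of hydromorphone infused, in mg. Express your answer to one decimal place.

Concentration = 33 mg ÷ 108 mL = 0.3055556 mg/mL
Stage 1: 8.9 mL/hr × 1.2 hr = 10.68 mL → 10.68 mL × 0.3055556 mg/mL = 3.263333 mg
Stage 2: 4.6 mL/hr × 1.8 hr = 8.28 mL → 8.28 mL × 0.3055556 mg/mL = 2.53 mg
Stage 3: 9.8 mL/hr × 2.9 hr = 28.42 mL → 28.42 mL × 0.3055556 mg/mL = 8.683889 mg
Total = 3.263333 + 2.53 + 8.683889 = 14.47722 mg

14.5 mg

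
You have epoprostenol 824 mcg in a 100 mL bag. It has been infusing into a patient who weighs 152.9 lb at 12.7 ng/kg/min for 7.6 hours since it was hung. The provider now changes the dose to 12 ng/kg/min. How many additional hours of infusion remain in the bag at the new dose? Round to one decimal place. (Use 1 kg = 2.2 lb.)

Initial rate:
Weight = 152.9 lb ÷ 2.2 lb/kg = 69.5 kg
Dose = 12.7 ng/kg/min × 69.5 kg = 882.65 ng/min
882.65 ng/min × 60 min/hr = 52959 ng/hr
Concentration = 824 mcg ÷ 100 mL = 8.24 mcg/mL = 8240 ng/mL
Rate = 52959 ng/hr ÷ 8240 ng/mL = 6.427063 mL/hr
Volume infused so far = 6.427063 mL/hr × 7.6 hr = 48.84568 mL
Volume remaining = 100 − 48.84568 = 51.15432 mL
New rate:
Dose = 12 ng/kg/min × 69.5 kg = 834 ng/min
834 ng/min × 60 min/hr = 50040 ng/hr
Rate = 50040 ng/hr ÷ 8240 ng/mL = 6.072816 mL/hr
Time remaining = 51.15432 mL ÷ 6.072816 mL/hr = 8.423493 hr

8.4 hours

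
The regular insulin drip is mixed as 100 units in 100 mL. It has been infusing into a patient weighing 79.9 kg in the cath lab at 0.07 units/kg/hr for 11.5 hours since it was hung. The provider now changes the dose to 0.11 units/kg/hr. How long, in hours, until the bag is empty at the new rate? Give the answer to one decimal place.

Initial rate:
Dose = 0.07 units/kg/hr × 79.9 kg = 5.593 units/hr
Concentration = 100 units ÷ 100 mL = 1 units/mL
Rate = 5.593 units/hr ÷ 1 units/mL = 5.593 mL/hr
Volume infused so far = 5.593 mL/hr × 11.5 hr = 64.3195 mL
Volume remaining = 100 − 64.3195 = 35.6805 mL
New rate:
Dose = 0.11 units/kg/hr × 79.9 kg = 8.789 units/hr
Rate = 8.789 units/hr ÷ 1 units/mL = 8.789 mL/hr
Time remaining = 35.6805 mL ÷ 8.789 mL/hr = 4.059677 hr

4.1 hours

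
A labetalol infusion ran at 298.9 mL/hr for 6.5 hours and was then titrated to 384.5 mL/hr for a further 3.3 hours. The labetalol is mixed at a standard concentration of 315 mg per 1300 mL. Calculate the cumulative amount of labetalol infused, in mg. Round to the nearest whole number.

778 mg

Concentration = 315 mg ÷ 1300 mL = 0.2423077 mg/mL
Stage 1: 298.9 mL/hr × 6.5 hr = 1942.85 mL → 1942.85 mL × 0.2423077 mg/mL = 470.7675 mg
Stage 2: 384.5 mL/hr × 3.3 hr = 1268.85 mL → 1268.85 mL × 0.2423077 mg/mL = 307.4521 mg
Total = 470.7675 + 307.4521 = 778.2196 mg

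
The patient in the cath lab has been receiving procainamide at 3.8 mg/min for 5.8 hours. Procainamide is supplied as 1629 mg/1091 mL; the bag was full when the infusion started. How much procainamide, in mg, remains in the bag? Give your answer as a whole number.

3.8 mg/min × 60 min/hr = 228 mg/hr
Concentration = 1629 mg ÷ 1091 mL = 1.493126 mg/mL
Rate = 228 mg/hr ÷ 1.493126 mg/mL = 152.6998 mL/hr
Volume infused = 152.6998 mL/hr × 5.8 hr = 885.6589 mL
Volume remaining = 1091 − 885.6589 = 205.3411 mL
Drug remaining = 205.3411 mL × 1.493126 mg/mL = 306.6 mg

307 mg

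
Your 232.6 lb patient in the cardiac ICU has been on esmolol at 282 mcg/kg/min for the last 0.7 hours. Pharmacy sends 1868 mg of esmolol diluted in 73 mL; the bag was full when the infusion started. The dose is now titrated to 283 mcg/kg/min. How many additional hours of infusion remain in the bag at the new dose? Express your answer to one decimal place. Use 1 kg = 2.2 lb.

Initial rate:
Weight = 232.6 lb ÷ 2.2 lb/kg = 105.7273 kg
Dose = 282 mcg/kg/min × 105.7273 kg = 29815.09 mcg/min
29815.09 mcg/min × 60 min/hr = 1788905 mcg/hr
Concentration = 1868 mg ÷ 73 mL = 25.58904 mg/mL = 25589.04 mcg/mL
Rate = 1788905 mcg/hr ÷ 25589.04 mcg/mL = 69.90905 mL/hr
Volume infused so far = 69.90905 mL/hr × 0.7 hr = 48.93633 mL
Volume remaining = 73 − 48.93633 = 24.06367 mL
New rate:
Dose = 283 mcg/kg/min × 105.7273 kg = 29920.82 mcg/min
29920.82 mcg/min × 60 min/hr = 1795249 mcg/hr
Rate = 1795249 mcg/hr ÷ 25589.04 mcg/mL = 70.15695 mL/hr
Time remaining = 24.06367 mL ÷ 70.15695 mL/hr = 0.3429976 hr

0.3 hours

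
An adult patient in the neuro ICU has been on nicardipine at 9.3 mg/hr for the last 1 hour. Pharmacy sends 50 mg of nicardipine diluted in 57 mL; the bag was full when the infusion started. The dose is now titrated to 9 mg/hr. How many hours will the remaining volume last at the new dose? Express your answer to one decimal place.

4.5 hours

Initial rate:
Concentration = 50 mg ÷ 57 mL = 0.877193 mg/mL
Rate = 9.3 mg/hr ÷ 0.877193 mg/mL = 10.602 mL/hr
Volume infused so far = 10.602 mL/hr × 1 hr = 10.602 mL
Volume remaining = 57 − 10.602 = 46.398 mL
New rate:
Rate = 9 mg/hr ÷ 0.877193 mg/mL = 10.26 mL/hr
Time remaining = 46.398 mL ÷ 10.26 mL/hr = 4.522222 hr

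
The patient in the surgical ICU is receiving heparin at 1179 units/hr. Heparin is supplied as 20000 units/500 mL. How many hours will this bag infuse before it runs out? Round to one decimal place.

Concentration = 20000 units ÷ 500 mL = 40 units/mL
Rate = 1179 units/hr ÷ 40 units/mL = 29.475 mL/hr
Duration = 500 mL ÷ 29.475 mL/hr = 16.96353 hr

17.0 hours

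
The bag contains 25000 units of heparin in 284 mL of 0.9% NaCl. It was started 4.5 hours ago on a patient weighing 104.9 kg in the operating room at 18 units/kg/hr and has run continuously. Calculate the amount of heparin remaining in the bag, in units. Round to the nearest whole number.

16503 units

Dose = 18 units/kg/hr × 104.9 kg = 1888.2 units/hr
Concentration = 25000 units ÷ 284 mL = 88.02817 units/mL
Rate = 1888.2 units/hr ÷ 88.02817 units/mL = 21.44995 mL/hr
Volume infused = 21.44995 mL/hr × 4.5 hr = 96.52478 mL
Volume remaining = 284 − 96.52478 = 187.4752 mL
Drug remaining = 187.4752 mL × 88.02817 units/mL = 16503.1 units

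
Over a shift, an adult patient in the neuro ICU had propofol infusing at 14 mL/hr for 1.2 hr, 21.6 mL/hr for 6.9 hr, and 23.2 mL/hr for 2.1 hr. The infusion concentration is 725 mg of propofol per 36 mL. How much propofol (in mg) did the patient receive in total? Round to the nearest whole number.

Concentration = 725 mg ÷ 36 mL = 20.13889 mg/mL
Stage 1: 14 mL/hr × 1.2 hr = 16.8 mL → 16.8 mL × 20.13889 mg/mL = 338.3333 mg
Stage 2: 21.6 mL/hr × 6.9 hr = 149.04 mL → 149.04 mL × 20.13889 mg/mL = 3001.5 mg
Stage 3: 23.2 mL/hr × 2.1 hr = 48.72 mL → 48.72 mL × 20.13889 mg/mL = 981.1667 mg
Total = 338.3333 + 3001.5 + 981.1667 = 4321 mg

4321 mg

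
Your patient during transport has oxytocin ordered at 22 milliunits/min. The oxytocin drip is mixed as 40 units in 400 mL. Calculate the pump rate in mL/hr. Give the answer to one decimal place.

13.2 mL/hr

22 milliunits/min × 60 min/hr = 1320 milliunits/hr
Concentration = 40 units ÷ 400 mL = 0.1 units/mL = 100 milliunits/mL
Rate = 1320 milliunits/hr ÷ 100 milliunits/mL = 13.2 mL/hr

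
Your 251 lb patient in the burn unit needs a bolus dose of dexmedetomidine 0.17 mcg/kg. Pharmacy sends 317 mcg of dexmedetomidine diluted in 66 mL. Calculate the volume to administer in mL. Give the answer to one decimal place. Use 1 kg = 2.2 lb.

4.0 mL

Weight = 251 lb ÷ 2.2 lb/kg = 114.0909 kg
Dose = 0.17 mcg/kg × 114.0909 kg = 19.39545 mcg
Concentration = 317 mcg ÷ 66 mL = 4.80303 mcg/mL
Volume = 19.39545 mcg ÷ 4.80303 mcg/mL = 4.03817 mL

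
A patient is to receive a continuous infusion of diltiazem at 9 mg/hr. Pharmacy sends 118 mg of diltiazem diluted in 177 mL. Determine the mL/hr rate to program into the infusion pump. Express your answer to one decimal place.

Concentration = 118 mg ÷ 177 mL = 0.6666667 mg/mL
Rate = 9 mg/hr ÷ 0.6666667 mg/mL = 13.5 mL/hr

13.5 mL/hr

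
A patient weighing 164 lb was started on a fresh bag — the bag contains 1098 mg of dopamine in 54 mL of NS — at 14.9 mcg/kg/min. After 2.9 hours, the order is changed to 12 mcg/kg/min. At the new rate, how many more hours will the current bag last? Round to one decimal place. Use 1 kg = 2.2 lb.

Initial rate:
Weight = 164 lb ÷ 2.2 lb/kg = 74.54545 kg
Dose = 14.9 mcg/kg/min × 74.54545 kg = 1110.727 mcg/min
1110.727 mcg/min × 60 min/hr = 66643.64 mcg/hr
Concentration = 1098 mg ÷ 54 mL = 20.33333 mg/mL = 20333.33 mcg/mL
Rate = 66643.64 mcg/hr ÷ 20333.33 mcg/mL = 3.277556 mL/hr
Volume infused so far = 3.277556 mL/hr × 2.9 hr = 9.504912 mL
Volume remaining = 54 − 9.504912 = 44.49509 mL
New rate:
Dose = 12 mcg/kg/min × 74.54545 kg = 894.5455 mcg/min
894.5455 mcg/min × 60 min/hr = 53672.73 mcg/hr
Rate = 53672.73 mcg/hr ÷ 20333.33 mcg/mL = 2.639642 mL/hr
Time remaining = 44.49509 mL ÷ 2.639642 mL/hr = 16.85648 hr

16.9 hours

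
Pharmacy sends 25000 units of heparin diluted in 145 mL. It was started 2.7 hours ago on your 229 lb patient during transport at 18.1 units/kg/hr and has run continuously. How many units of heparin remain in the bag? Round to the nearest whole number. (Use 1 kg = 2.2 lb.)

19913 units

Weight = 229 lb ÷ 2.2 lb/kg = 104.0909 kg
Dose = 18.1 units/kg/hr × 104.0909 kg = 1884.045 units/hr
Concentration = 25000 units ÷ 145 mL = 172.4138 units/mL
Rate = 1884.045 units/hr ÷ 172.4138 units/mL = 10.92746 mL/hr
Volume infused = 10.92746 mL/hr × 2.7 hr = 29.50415 mL
Volume remaining = 145 − 29.50415 = 115.4958 mL
Drug remaining = 115.4958 mL × 172.4138 units/mL = 19913.08 units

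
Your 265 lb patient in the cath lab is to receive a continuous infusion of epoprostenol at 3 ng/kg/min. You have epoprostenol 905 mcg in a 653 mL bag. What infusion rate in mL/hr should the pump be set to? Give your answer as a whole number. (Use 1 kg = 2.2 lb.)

16 mL/hr

Weight = 265 lb ÷ 2.2 lb/kg = 120.4545 kg
Dose = 3 ng/kg/min × 120.4545 kg = 361.3636 ng/min
361.3636 ng/min × 60 min/hr = 21681.82 ng/hr
Concentration = 905 mcg ÷ 653 mL = 1.385911 mcg/mL = 1385.911 ng/mL
Rate = 21681.82 ng/hr ÷ 1385.911 ng/mL = 15.64445 mL/hr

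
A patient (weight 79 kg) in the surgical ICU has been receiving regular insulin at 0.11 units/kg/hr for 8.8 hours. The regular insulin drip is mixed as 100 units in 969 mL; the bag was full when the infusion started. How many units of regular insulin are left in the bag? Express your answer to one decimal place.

23.5 units

Dose = 0.11 units/kg/hr × 79 kg = 8.69 units/hr
Concentration = 100 units ÷ 969 mL = 0.1031992 units/mL
Rate = 8.69 units/hr ÷ 0.1031992 units/mL = 84.2061 mL/hr
Volume infused = 84.2061 mL/hr × 8.8 hr = 741.0137 mL
Volume remaining = 969 − 741.0137 = 227.9863 mL
Drug remaining = 227.9863 mL × 0.1031992 units/mL = 23.528 units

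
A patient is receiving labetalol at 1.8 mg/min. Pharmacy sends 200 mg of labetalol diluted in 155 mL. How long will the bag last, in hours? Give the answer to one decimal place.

1.8 mg/min × 60 min/hr = 108 mg/hr
Concentration = 200 mg ÷ 155 mL = 1.290323 mg/mL
Rate = 108 mg/hr ÷ 1.290323 mg/mL = 83.7 mL/hr
Duration = 155 mL ÷ 83.7 mL/hr = 1.851852 hr

1.9 hours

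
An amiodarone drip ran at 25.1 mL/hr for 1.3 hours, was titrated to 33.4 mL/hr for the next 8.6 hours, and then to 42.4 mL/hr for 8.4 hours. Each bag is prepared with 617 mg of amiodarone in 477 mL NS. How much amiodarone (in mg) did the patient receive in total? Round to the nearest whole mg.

Concentration = 617 mg ÷ 477 mL = 1.293501 mg/mL
Stage 1: 25.1 mL/hr × 1.3 hr = 32.63 mL → 32.63 mL × 1.293501 mg/mL = 42.20694 mg
Stage 2: 33.4 mL/hr × 8.6 hr = 287.24 mL → 287.24 mL × 1.293501 mg/mL = 371.5452 mg
Stage 3: 42.4 mL/hr × 8.4 hr = 356.16 mL → 356.16 mL × 1.293501 mg/mL = 460.6933 mg
Total = 42.20694 + 371.5452 + 460.6933 = 874.4455 mg

874 mg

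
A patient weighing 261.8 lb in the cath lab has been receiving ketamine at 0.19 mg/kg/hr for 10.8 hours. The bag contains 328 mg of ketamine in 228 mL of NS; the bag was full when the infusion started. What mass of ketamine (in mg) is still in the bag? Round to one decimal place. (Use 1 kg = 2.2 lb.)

Weight = 261.8 lb ÷ 2.2 lb/kg = 119 kg
Dose = 0.19 mg/kg/hr × 119 kg = 22.61 mg/hr
Concentration = 328 mg ÷ 228 mL = 1.438596 mg/mL
Rate = 22.61 mg/hr ÷ 1.438596 mg/mL = 15.71671 mL/hr
Volume infused = 15.71671 mL/hr × 10.8 hr = 169.7404 mL
Volume remaining = 228 − 169.7404 = 58.25956 mL
Drug remaining = 58.25956 mL × 1.438596 mg/mL = 83.812 mg

83.8 mg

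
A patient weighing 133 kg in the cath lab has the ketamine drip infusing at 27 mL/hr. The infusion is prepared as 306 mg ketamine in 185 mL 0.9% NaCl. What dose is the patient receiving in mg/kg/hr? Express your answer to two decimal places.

0.34 mg/kg/hr

Concentration = 306 mg ÷ 185 mL = 1.654054 mg/mL
Drug rate = 27 mL/hr × 1.654054 mg/mL = 44.65946 mg/hr
44.65946 mg/hr ÷ 133 kg = 0.3357854 mg/kg/hr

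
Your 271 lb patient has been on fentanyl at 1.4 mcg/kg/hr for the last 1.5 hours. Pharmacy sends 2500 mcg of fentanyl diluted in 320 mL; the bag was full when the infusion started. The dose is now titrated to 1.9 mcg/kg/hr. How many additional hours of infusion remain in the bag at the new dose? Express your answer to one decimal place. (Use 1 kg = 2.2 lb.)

9.6 hours

Initial rate:
Weight = 271 lb ÷ 2.2 lb/kg = 123.1818 kg
Dose = 1.4 mcg/kg/hr × 123.1818 kg = 172.4545 mcg/hr
Concentration = 2500 mcg ÷ 320 mL = 7.8125 mcg/mL
Rate = 172.4545 mcg/hr ÷ 7.8125 mcg/mL = 22.07418 mL/hr
Volume infused so far = 22.07418 mL/hr × 1.5 hr = 33.11127 mL
Volume remaining = 320 − 33.11127 = 286.8887 mL
New rate:
Dose = 1.9 mcg/kg/hr × 123.1818 kg = 234.0455 mcg/hr
Rate = 234.0455 mcg/hr ÷ 7.8125 mcg/mL = 29.95782 mL/hr
Time remaining = 286.8887 mL ÷ 29.95782 mL/hr = 9.576423 hr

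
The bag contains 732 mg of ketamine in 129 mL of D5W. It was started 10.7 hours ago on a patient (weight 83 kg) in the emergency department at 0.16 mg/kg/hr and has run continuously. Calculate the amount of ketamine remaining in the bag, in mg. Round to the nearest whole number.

Dose = 0.16 mg/kg/hr × 83 kg = 13.28 mg/hr
Concentration = 732 mg ÷ 129 mL = 5.674419 mg/mL
Rate = 13.28 mg/hr ÷ 5.674419 mg/mL = 2.340328 mL/hr
Volume infused = 2.340328 mL/hr × 10.7 hr = 25.04151 mL
Volume remaining = 129 − 25.04151 = 103.9585 mL
Drug remaining = 103.9585 mL × 5.674419 mg/mL = 589.904 mg

590 mg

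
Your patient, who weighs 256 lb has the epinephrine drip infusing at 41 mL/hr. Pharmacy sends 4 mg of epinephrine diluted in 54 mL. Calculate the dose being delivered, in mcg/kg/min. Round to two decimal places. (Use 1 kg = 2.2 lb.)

0.43 mcg/kg/min

Weight = 256 lb ÷ 2.2 lb/kg = 116.3636 kg
Concentration = 4 mg ÷ 54 mL = 0.07407407 mg/mL = 74.07407 mcg/mL
Drug rate = 41 mL/hr × 74.07407 mcg/mL = 3037.037 mcg/hr
3037.037 mcg/hr ÷ 60 min/hr = 50.61728 mcg/min
50.61728 mcg/min ÷ 116.3636 kg = 0.4349923 mcg/kg/min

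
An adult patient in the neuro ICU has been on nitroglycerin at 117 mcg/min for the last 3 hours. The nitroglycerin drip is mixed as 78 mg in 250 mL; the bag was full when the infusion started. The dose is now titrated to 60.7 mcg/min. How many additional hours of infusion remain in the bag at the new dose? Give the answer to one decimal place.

15.6 hours

Initial rate:
117 mcg/min × 60 min/hr = 7020 mcg/hr
Concentration = 78 mg ÷ 250 mL = 0.312 mg/mL = 312 mcg/mL
Rate = 7020 mcg/hr ÷ 312 mcg/mL = 22.5 mL/hr
Volume infused so far = 22.5 mL/hr × 3 hr = 67.5 mL
Volume remaining = 250 − 67.5 = 182.5 mL
New rate:
60.7 mcg/min × 60 min/hr = 3642 mcg/hr
Rate = 3642 mcg/hr ÷ 312 mcg/mL = 11.67308 mL/hr
Time remaining = 182.5 mL ÷ 11.67308 mL/hr = 15.63427 hr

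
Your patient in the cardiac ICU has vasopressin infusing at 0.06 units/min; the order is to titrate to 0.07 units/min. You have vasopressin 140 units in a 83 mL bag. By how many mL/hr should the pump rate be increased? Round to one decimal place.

At the current dose:
0.06 units/min × 60 min/hr = 3.6 units/hr
Concentration = 140 units ÷ 83 mL = 1.686747 units/mL
Rate = 3.6 units/hr ÷ 1.686747 units/mL = 2.134286 mL/hr
At the new dose:
0.07 units/min × 60 min/hr = 4.2 units/hr
Rate = 4.2 units/hr ÷ 1.686747 units/mL = 2.49 mL/hr
Change = 2.49 − 2.134286 = 0.3557143 mL/hr → 0.3557143 mL/hr increase

0.4 mL/hr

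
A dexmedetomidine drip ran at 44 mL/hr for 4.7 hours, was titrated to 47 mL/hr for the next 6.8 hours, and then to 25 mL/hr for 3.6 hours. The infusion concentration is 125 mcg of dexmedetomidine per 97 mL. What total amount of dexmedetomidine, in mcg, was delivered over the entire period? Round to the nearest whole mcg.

794 mcg

Concentration = 125 mcg ÷ 97 mL = 1.28866 mcg/mL
Stage 1: 44 mL/hr × 4.7 hr = 206.8 mL → 206.8 mL × 1.28866 mcg/mL = 266.4948 mcg
Stage 2: 47 mL/hr × 6.8 hr = 319.6 mL → 319.6 mL × 1.28866 mcg/mL = 411.8557 mcg
Stage 3: 25 mL/hr × 3.6 hr = 90 mL → 90 mL × 1.28866 mcg/mL = 115.9794 mcg
Total = 266.4948 + 411.8557 + 115.9794 = 794.3299 mcg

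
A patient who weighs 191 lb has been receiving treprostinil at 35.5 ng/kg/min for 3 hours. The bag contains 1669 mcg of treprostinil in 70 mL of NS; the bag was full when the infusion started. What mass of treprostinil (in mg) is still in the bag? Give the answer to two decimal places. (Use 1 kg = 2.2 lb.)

1.11 mg

Weight = 191 lb ÷ 2.2 lb/kg = 86.81818 kg
Dose = 35.5 ng/kg/min × 86.81818 kg = 3082.045 ng/min
3082.045 ng/min × 60 min/hr = 184922.7 ng/hr
Concentration = 1669 mcg ÷ 70 mL = 23.84286 mcg/mL = 23842.86 ng/mL
Rate = 184922.7 ng/hr ÷ 23842.86 ng/mL = 7.755896 mL/hr
Volume infused = 7.755896 mL/hr × 3 hr = 23.26769 mL
Volume remaining = 70 − 23.26769 = 46.73231 mL
Drug remaining = 46.73231 mL × 23842.86 ng/mL = 1114232 ng = 1.114232 mg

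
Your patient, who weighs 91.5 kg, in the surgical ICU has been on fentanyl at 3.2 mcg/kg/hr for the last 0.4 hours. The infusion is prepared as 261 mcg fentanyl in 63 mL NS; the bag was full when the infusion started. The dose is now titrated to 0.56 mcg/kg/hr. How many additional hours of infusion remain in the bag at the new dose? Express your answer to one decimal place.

2.8 hours

Initial rate:
Dose = 3.2 mcg/kg/hr × 91.5 kg = 292.8 mcg/hr
Concentration = 261 mcg ÷ 63 mL = 4.142857 mcg/mL
Rate = 292.8 mcg/hr ÷ 4.142857 mcg/mL = 70.67586 mL/hr
Volume infused so far = 70.67586 mL/hr × 0.4 hr = 28.27034 mL
Volume remaining = 63 − 28.27034 = 34.72966 mL
New rate:
Dose = 0.56 mcg/kg/hr × 91.5 kg = 51.24 mcg/hr
Rate = 51.24 mcg/hr ÷ 4.142857 mcg/mL = 12.36828 mL/hr
Time remaining = 34.72966 mL ÷ 12.36828 mL/hr = 2.807963 hr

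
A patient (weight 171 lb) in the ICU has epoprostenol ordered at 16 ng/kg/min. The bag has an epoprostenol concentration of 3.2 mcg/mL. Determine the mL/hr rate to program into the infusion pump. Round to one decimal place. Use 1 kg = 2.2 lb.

23.3 mL/hr

Weight = 171 lb ÷ 2.2 lb/kg = 77.72727 kg
Dose = 16 ng/kg/min × 77.72727 kg = 1243.636 ng/min
1243.636 ng/min × 60 min/hr = 74618.18 ng/hr
Concentration = 3.2 mcg/mL = 3200 ng/mL
Rate = 74618.18 ng/hr ÷ 3200 ng/mL = 23.31818 mL/hr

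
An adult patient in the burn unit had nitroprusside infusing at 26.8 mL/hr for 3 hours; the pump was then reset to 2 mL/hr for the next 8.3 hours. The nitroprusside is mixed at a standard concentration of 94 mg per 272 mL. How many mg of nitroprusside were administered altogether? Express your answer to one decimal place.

33.5 mg

Concentration = 94 mg ÷ 272 mL = 0.3455882 mg/mL
Stage 1: 26.8 mL/hr × 3 hr = 80.4 mL → 80.4 mL × 0.3455882 mg/mL = 27.78529 mg
Stage 2: 2 mL/hr × 8.3 hr = 16.6 mL → 16.6 mL × 0.3455882 mg/mL = 5.736765 mg
Total = 27.78529 + 5.736765 = 33.52206 mg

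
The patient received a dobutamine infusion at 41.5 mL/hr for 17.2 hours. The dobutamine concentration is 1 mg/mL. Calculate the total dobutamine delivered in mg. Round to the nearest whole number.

Concentration = 1 mg/mL = 1000 mcg/mL
Drug rate = 41.5 mL/hr × 1000 mcg/mL = 41500 mcg/hr
Total = 41500 mcg/hr × 17.2 hr = 713800 mcg = 713.8 mg

714 mg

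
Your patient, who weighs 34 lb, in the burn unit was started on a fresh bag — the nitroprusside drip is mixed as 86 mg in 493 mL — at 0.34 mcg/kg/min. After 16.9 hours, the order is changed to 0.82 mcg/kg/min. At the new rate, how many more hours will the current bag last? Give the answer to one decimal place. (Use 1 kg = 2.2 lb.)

Initial rate:
Weight = 34 lb ÷ 2.2 lb/kg = 15.45455 kg
Dose = 0.34 mcg/kg/min × 15.45455 kg = 5.254545 mcg/min
5.254545 mcg/min × 60 min/hr = 315.2727 mcg/hr
Concentration = 86 mg ÷ 493 mL = 0.1744422 mg/mL = 174.4422 mcg/mL
Rate = 315.2727 mcg/hr ÷ 174.4422 mcg/mL = 1.807319 mL/hr
Volume infused so far = 1.807319 mL/hr × 16.9 hr = 30.5437 mL
Volume remaining = 493 − 30.5437 = 462.4563 mL
New rate:
Dose = 0.82 mcg/kg/min × 15.45455 kg = 12.67273 mcg/min
12.67273 mcg/min × 60 min/hr = 760.3636 mcg/hr
Rate = 760.3636 mcg/hr ÷ 174.4422 mcg/mL = 4.358829 mL/hr
Time remaining = 462.4563 mL ÷ 4.358829 mL/hr = 106.0965 hr

106.1 hours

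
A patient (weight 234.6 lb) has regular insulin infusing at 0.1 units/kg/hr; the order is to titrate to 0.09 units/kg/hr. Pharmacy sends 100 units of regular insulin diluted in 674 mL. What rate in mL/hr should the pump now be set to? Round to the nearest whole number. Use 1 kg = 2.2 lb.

Weight = 234.6 lb ÷ 2.2 lb/kg = 106.6364 kg
Dose = 0.09 units/kg/hr × 106.6364 kg = 9.597273 units/hr
Concentration = 100 units ÷ 674 mL = 0.148368 units/mL
Rate = 9.597273 units/hr ÷ 0.148368 units/mL = 64.68562 mL/hr

65 mL/hr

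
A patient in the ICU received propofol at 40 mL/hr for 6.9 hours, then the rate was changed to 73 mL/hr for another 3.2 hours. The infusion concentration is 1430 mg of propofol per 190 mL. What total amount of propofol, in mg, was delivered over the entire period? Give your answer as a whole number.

3835 mg

Concentration = 1430 mg ÷ 190 mL = 7.526316 mg/mL
Stage 1: 40 mL/hr × 6.9 hr = 276 mL → 276 mL × 7.526316 mg/mL = 2077.263 mg
Stage 2: 73 mL/hr × 3.2 hr = 233.6 mL → 233.6 mL × 7.526316 mg/mL = 1758.147 mg
Total = 2077.263 + 1758.147 = 3835.411 mg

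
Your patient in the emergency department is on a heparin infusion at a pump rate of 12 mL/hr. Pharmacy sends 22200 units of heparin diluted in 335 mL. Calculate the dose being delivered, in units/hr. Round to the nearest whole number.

795 units/hr

Concentration = 22200 units ÷ 335 mL = 66.26866 units/mL
Drug rate = 12 mL/hr × 66.26866 units/mL = 795.2239 units/hr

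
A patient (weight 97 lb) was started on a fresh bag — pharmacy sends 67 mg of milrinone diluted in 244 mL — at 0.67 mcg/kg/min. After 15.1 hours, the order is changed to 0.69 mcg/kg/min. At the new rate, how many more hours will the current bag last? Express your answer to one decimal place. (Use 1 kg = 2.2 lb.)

22.0 hours

Initial rate:
Weight = 97 lb ÷ 2.2 lb/kg = 44.09091 kg
Dose = 0.67 mcg/kg/min × 44.09091 kg = 29.54091 mcg/min
29.54091 mcg/min × 60 min/hr = 1772.455 mcg/hr
Concentration = 67 mg ÷ 244 mL = 0.2745902 mg/mL = 274.5902 mcg/mL
Rate = 1772.455 mcg/hr ÷ 274.5902 mcg/mL = 6.454909 mL/hr
Volume infused so far = 6.454909 mL/hr × 15.1 hr = 97.46913 mL
Volume remaining = 244 − 97.46913 = 146.5309 mL
New rate:
Dose = 0.69 mcg/kg/min × 44.09091 kg = 30.42273 mcg/min
30.42273 mcg/min × 60 min/hr = 1825.364 mcg/hr
Rate = 1825.364 mcg/hr ÷ 274.5902 mcg/mL = 6.647593 mL/hr
Time remaining = 146.5309 mL ÷ 6.647593 mL/hr = 22.0427 hr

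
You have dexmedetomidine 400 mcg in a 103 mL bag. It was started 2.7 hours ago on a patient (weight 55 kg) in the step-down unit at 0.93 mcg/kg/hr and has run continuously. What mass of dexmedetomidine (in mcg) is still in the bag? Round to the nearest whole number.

Dose = 0.93 mcg/kg/hr × 55 kg = 51.15 mcg/hr
Concentration = 400 mcg ÷ 103 mL = 3.883495 mcg/mL
Rate = 51.15 mcg/hr ÷ 3.883495 mcg/mL = 13.17113 mL/hr
Volume infused = 13.17113 mL/hr × 2.7 hr = 35.56204 mL
Volume remaining = 103 − 35.56204 = 67.43796 mL
Drug remaining = 67.43796 mL × 3.883495 mcg/mL = 261.895 mcg

262 mcg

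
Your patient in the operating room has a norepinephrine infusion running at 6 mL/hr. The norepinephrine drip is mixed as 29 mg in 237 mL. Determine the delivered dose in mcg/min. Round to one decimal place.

12.2 mcg/min

Concentration = 29 mg ÷ 237 mL = 0.1223629 mg/mL = 122.3629 mcg/mL
Drug rate = 6 mL/hr × 122.3629 mcg/mL = 734.1772 mcg/hr
734.1772 mcg/hr ÷ 60 min/hr = 12.23629 mcg/min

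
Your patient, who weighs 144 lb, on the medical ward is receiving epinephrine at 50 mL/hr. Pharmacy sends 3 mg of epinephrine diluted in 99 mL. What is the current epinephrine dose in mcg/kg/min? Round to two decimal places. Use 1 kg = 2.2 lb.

Weight = 144 lb ÷ 2.2 lb/kg = 65.45455 kg
Concentration = 3 mg ÷ 99 mL = 0.03030303 mg/mL = 30.30303 mcg/mL
Drug rate = 50 mL/hr × 30.30303 mcg/mL = 1515.152 mcg/hr
1515.152 mcg/hr ÷ 60 min/hr = 25.25253 mcg/min
25.25253 mcg/min ÷ 65.45455 kg = 0.3858025 mcg/kg/min

0.39 mcg/kg/min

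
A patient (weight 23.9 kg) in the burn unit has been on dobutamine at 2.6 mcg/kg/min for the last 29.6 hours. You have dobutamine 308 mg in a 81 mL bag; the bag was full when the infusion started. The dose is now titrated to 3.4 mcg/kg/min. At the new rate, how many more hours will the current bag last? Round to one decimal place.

Initial rate:
Dose = 2.6 mcg/kg/min × 23.9 kg = 62.14 mcg/min
62.14 mcg/min × 60 min/hr = 3728.4 mcg/hr
Concentration = 308 mg ÷ 81 mL = 3.802469 mg/mL = 3802.469 mcg/mL
Rate = 3728.4 mcg/hr ÷ 3802.469 mcg/mL = 0.9805208 mL/hr
Volume infused so far = 0.9805208 mL/hr × 29.6 hr = 29.02342 mL
Volume remaining = 81 − 29.02342 = 51.97658 mL
New rate:
Dose = 3.4 mcg/kg/min × 23.9 kg = 81.26 mcg/min
81.26 mcg/min × 60 min/hr = 4875.6 mcg/hr
Rate = 4875.6 mcg/hr ÷ 3802.469 mcg/mL = 1.282219 mL/hr
Time remaining = 51.97658 mL ÷ 1.282219 mL/hr = 40.53642 hr

40.5 hours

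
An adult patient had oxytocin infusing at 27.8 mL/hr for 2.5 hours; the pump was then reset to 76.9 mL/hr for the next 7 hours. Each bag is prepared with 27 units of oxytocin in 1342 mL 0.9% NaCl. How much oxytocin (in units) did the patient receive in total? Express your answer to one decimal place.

Concentration = 27 units ÷ 1342 mL = 0.02011923 units/mL
Stage 1: 27.8 mL/hr × 2.5 hr = 69.5 mL → 69.5 mL × 0.02011923 units/mL = 1.398286 units
Stage 2: 76.9 mL/hr × 7 hr = 538.3 mL → 538.3 mL × 0.02011923 units/mL = 10.83018 units
Total = 1.398286 + 10.83018 = 12.22846 units

12.2 units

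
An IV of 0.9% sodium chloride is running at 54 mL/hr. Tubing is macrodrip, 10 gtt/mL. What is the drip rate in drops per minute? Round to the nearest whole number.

54 mL/hr ÷ 60 min/hr = 0.9 mL/min
0.9 mL/min × 10 gtt/mL = 9 gtt/min

9 gtt/min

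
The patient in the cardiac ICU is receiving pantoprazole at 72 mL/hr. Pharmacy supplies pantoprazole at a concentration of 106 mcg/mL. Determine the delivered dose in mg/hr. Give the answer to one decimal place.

Concentration = 106 mcg/mL = 0.106 mg/mL
Drug rate = 72 mL/hr × 0.106 mg/mL = 7.632 mg/hr

7.6 mg/hr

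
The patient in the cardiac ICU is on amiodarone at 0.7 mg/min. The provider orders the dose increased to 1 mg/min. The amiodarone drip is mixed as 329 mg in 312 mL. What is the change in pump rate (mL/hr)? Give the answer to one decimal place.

17.1 mL/hr

At the current dose:
0.7 mg/min × 60 min/hr = 42 mg/hr
Concentration = 329 mg ÷ 312 mL = 1.054487 mg/mL
Rate = 42 mg/hr ÷ 1.054487 mg/mL = 39.82979 mL/hr
At the new dose:
1 mg/min × 60 min/hr = 60 mg/hr
Rate = 60 mg/hr ÷ 1.054487 mg/mL = 56.8997 mL/hr
Change = 56.8997 − 39.82979 = 17.06991 mL/hr → 17.06991 mL/hr increase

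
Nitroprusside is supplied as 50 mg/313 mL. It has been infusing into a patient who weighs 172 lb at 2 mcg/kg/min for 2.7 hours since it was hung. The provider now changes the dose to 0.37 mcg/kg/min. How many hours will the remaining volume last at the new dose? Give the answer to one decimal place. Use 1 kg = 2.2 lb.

14.2 hours

Initial rate:
Weight = 172 lb ÷ 2.2 lb/kg = 78.18182 kg
Dose = 2 mcg/kg/min × 78.18182 kg = 156.3636 mcg/min
156.3636 mcg/min × 60 min/hr = 9381.818 mcg/hr
Concentration = 50 mg ÷ 313 mL = 0.1597444 mg/mL = 159.7444 mcg/mL
Rate = 9381.818 mcg/hr ÷ 159.7444 mcg/mL = 58.73018 mL/hr
Volume infused so far = 58.73018 mL/hr × 2.7 hr = 158.5715 mL
Volume remaining = 313 − 158.5715 = 154.4285 mL
New rate:
Dose = 0.37 mcg/kg/min × 78.18182 kg = 28.92727 mcg/min
28.92727 mcg/min × 60 min/hr = 1735.636 mcg/hr
Rate = 1735.636 mcg/hr ÷ 159.7444 mcg/mL = 10.86508 mL/hr
Time remaining = 154.4285 mL ÷ 10.86508 mL/hr = 14.21328 hr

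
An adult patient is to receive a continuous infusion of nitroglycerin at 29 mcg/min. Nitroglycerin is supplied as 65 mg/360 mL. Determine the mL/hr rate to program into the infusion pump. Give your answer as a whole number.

10 mL/hr

29 mcg/min × 60 min/hr = 1740 mcg/hr
Concentration = 65 mg ÷ 360 mL = 0.1805556 mg/mL = 180.5556 mcg/mL
Rate = 1740 mcg/hr ÷ 180.5556 mcg/mL = 9.636923 mL/hr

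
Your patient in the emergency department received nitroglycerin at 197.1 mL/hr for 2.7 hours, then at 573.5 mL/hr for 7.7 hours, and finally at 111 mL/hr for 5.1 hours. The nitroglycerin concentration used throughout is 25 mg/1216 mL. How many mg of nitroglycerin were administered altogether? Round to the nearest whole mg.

Concentration = 25 mg ÷ 1216 mL = 0.02055921 mg/mL
Stage 1: 197.1 mL/hr × 2.7 hr = 532.17 mL → 532.17 mL × 0.02055921 mg/mL = 10.941 mg
Stage 2: 573.5 mL/hr × 7.7 hr = 4415.95 mL → 4415.95 mL × 0.02055921 mg/mL = 90.78845 mg
Stage 3: 111 mL/hr × 5.1 hr = 566.1 mL → 566.1 mL × 0.02055921 mg/mL = 11.63857 mg
Total = 10.941 + 90.78845 + 11.63857 = 113.368 mg

113 mg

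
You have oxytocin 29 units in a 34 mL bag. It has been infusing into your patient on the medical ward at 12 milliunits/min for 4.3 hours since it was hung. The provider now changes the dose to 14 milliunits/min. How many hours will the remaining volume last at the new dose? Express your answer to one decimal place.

30.8 hours

Initial rate:
12 milliunits/min × 60 min/hr = 720 milliunits/hr
Concentration = 29 units ÷ 34 mL = 0.8529412 units/mL = 852.9412 milliunits/mL
Rate = 720 milliunits/hr ÷ 852.9412 milliunits/mL = 0.8441379 mL/hr
Volume infused so far = 0.8441379 mL/hr × 4.3 hr = 3.629793 mL
Volume remaining = 34 − 3.629793 = 30.37021 mL
New rate:
14 milliunits/min × 60 min/hr = 840 milliunits/hr
Rate = 840 milliunits/hr ÷ 852.9412 milliunits/mL = 0.9848276 mL/hr
Time remaining = 30.37021 mL ÷ 0.9848276 mL/hr = 30.8381 hr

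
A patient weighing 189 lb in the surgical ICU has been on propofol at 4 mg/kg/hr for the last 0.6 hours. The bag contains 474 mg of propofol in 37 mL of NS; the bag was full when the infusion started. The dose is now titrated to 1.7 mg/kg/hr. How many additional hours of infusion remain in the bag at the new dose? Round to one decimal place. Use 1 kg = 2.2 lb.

Initial rate:
Weight = 189 lb ÷ 2.2 lb/kg = 85.90909 kg
Dose = 4 mg/kg/hr × 85.90909 kg = 343.6364 mg/hr
Concentration = 474 mg ÷ 37 mL = 12.81081 mg/mL
Rate = 343.6364 mg/hr ÷ 12.81081 mg/mL = 26.82394 mL/hr
Volume infused so far = 26.82394 mL/hr × 0.6 hr = 16.09436 mL
Volume remaining = 37 − 16.09436 = 20.90564 mL
New rate:
Dose = 1.7 mg/kg/hr × 85.90909 kg = 146.0455 mg/hr
Rate = 146.0455 mg/hr ÷ 12.81081 mg/mL = 11.40017 mL/hr
Time remaining = 20.90564 mL ÷ 11.40017 mL/hr = 1.8338 hr

1.8 hours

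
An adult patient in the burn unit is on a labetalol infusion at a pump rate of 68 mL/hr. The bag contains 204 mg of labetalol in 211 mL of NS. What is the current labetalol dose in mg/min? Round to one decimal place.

1.1 mg/min

Concentration = 204 mg ÷ 211 mL = 0.9668246 mg/mL
Drug rate = 68 mL/hr × 0.9668246 mg/mL = 65.74408 mg/hr
65.74408 mg/hr ÷ 60 min/hr = 1.095735 mg/min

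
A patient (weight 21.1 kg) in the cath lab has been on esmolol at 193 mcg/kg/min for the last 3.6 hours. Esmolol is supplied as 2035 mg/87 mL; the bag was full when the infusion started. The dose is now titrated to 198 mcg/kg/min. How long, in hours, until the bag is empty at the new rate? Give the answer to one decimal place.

4.6 hours

Initial rate:
Dose = 193 mcg/kg/min × 21.1 kg = 4072.3 mcg/min
4072.3 mcg/min × 60 min/hr = 244338 mcg/hr
Concentration = 2035 mg ÷ 87 mL = 23.3908 mg/mL = 23390.8 mcg/mL
Rate = 244338 mcg/hr ÷ 23390.8 mcg/mL = 10.4459 mL/hr
Volume infused so far = 10.4459 mL/hr × 3.6 hr = 37.60524 mL
Volume remaining = 87 − 37.60524 = 49.39476 mL
New rate:
Dose = 198 mcg/kg/min × 21.1 kg = 4177.8 mcg/min
4177.8 mcg/min × 60 min/hr = 250668 mcg/hr
Rate = 250668 mcg/hr ÷ 23390.8 mcg/mL = 10.71652 mL/hr
Time remaining = 49.39476 mL ÷ 10.71652 mL/hr = 4.609217 hr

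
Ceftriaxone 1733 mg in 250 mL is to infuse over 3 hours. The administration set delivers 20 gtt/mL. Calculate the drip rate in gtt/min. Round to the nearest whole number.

250 mL ÷ (3 hr × 60 = 180 min) = 1.388889 mL/min
1.388889 mL/min × 20 gtt/mL = 27.77778 gtt/min

28 gtt/min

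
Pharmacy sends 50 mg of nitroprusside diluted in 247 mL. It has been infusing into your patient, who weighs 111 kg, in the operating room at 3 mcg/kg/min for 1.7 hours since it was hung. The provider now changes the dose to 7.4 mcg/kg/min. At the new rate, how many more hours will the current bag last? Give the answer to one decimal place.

0.3 hours

Initial rate:
Dose = 3 mcg/kg/min × 111 kg = 333 mcg/min
333 mcg/min × 60 min/hr = 19980 mcg/hr
Concentration = 50 mg ÷ 247 mL = 0.2024291 mg/mL = 202.4291 mcg/mL
Rate = 19980 mcg/hr ÷ 202.4291 mcg/mL = 98.7012 mL/hr
Volume infused so far = 98.7012 mL/hr × 1.7 hr = 167.792 mL
Volume remaining = 247 − 167.792 = 79.20796 mL
New rate:
Dose = 7.4 mcg/kg/min × 111 kg = 821.4 mcg/min
821.4 mcg/min × 60 min/hr = 49284 mcg/hr
Rate = 49284 mcg/hr ÷ 202.4291 mcg/mL = 243.463 mL/hr
Time remaining = 79.20796 mL ÷ 243.463 mL/hr = 0.3253389 hr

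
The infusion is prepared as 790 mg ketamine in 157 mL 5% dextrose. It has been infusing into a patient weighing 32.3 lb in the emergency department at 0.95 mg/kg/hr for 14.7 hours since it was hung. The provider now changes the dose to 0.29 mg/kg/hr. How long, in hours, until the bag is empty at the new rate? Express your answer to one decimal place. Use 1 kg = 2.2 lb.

137.4 hours

Initial rate:
Weight = 32.3 lb ÷ 2.2 lb/kg = 14.68182 kg
Dose = 0.95 mg/kg/hr × 14.68182 kg = 13.94773 mg/hr
Concentration = 790 mg ÷ 157 mL = 5.031847 mg/mL
Rate = 13.94773 mg/hr ÷ 5.031847 mg/mL = 2.77189 mL/hr
Volume infused so far = 2.77189 mL/hr × 14.7 hr = 40.74678 mL
Volume remaining = 157 − 40.74678 = 116.2532 mL
New rate:
Dose = 0.29 mg/kg/hr × 14.68182 kg = 4.257727 mg/hr
Rate = 4.257727 mg/hr ÷ 5.031847 mg/mL = 0.8461559 mL/hr
Time remaining = 116.2532 mL ÷ 0.8461559 mL/hr = 137.3898 hr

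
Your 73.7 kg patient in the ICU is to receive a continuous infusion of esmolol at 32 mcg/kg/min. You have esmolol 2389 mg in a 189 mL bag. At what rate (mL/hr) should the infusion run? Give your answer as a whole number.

Dose = 32 mcg/kg/min × 73.7 kg = 2358.4 mcg/min
2358.4 mcg/min × 60 min/hr = 141504 mcg/hr
Concentration = 2389 mg ÷ 189 mL = 12.64021 mg/mL = 12640.21 mcg/mL
Rate = 141504 mcg/hr ÷ 12640.21 mcg/mL = 11.19475 mL/hr

11 mL/hr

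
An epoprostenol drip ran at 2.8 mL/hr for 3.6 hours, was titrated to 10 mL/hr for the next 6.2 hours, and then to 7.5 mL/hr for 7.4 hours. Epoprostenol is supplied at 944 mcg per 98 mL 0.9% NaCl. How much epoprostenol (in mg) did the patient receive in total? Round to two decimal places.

1.23 mg

Concentration = 944 mcg ÷ 98 mL = 9.632653 mcg/mL
Stage 1: 2.8 mL/hr × 3.6 hr = 10.08 mL → 10.08 mL × 9.632653 mcg/mL = 97.09714 mcg
Stage 2: 10 mL/hr × 6.2 hr = 62 mL → 62 mL × 9.632653 mcg/mL = 597.2245 mcg
Stage 3: 7.5 mL/hr × 7.4 hr = 55.5 mL → 55.5 mL × 9.632653 mcg/mL = 534.6122 mcg
Total = 97.09714 + 597.2245 + 534.6122 = 1228.934 mcg = 1.228934 mg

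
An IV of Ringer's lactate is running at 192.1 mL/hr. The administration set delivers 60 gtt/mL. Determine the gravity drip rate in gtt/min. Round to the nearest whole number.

192.1 mL/hr ÷ 60 min/hr = 3.201667 mL/min
3.201667 mL/min × 60 gtt/mL = 192.1 gtt/min

192 gtt/min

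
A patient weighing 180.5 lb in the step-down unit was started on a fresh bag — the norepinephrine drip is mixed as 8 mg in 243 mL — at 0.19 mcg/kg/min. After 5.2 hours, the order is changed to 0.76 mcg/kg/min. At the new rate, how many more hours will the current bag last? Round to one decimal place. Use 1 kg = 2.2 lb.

0.8 hours

Initial rate:
Weight = 180.5 lb ÷ 2.2 lb/kg = 82.04545 kg
Dose = 0.19 mcg/kg/min × 82.04545 kg = 15.58864 mcg/min
15.58864 mcg/min × 60 min/hr = 935.3182 mcg/hr
Concentration = 8 mg ÷ 243 mL = 0.03292181 mg/mL = 32.92181 mcg/mL
Rate = 935.3182 mcg/hr ÷ 32.92181 mcg/mL = 28.41029 mL/hr
Volume infused so far = 28.41029 mL/hr × 5.2 hr = 147.7335 mL
Volume remaining = 243 − 147.7335 = 95.26649 mL
New rate:
Dose = 0.76 mcg/kg/min × 82.04545 kg = 62.35455 mcg/min
62.35455 mcg/min × 60 min/hr = 3741.273 mcg/hr
Rate = 3741.273 mcg/hr ÷ 32.92181 mcg/mL = 113.6412 mL/hr
Time remaining = 95.26649 mL ÷ 113.6412 mL/hr = 0.8383098 hr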